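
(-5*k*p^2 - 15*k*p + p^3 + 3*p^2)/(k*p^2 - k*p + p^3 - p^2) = (-5*k*p - 15*k + p^2 + 3*p)/(k*p - k + p^2 - p)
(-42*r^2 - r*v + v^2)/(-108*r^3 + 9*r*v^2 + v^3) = (7*r - v)/(18*r^2 - 3*r*v - v^2)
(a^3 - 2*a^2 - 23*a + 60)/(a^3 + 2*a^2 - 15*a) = (a - 4)/a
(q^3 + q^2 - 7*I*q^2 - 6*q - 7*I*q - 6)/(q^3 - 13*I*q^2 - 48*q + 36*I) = (q + 1)/(q - 6*I)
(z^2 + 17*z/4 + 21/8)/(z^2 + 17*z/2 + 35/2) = (z + 3/4)/(z + 5)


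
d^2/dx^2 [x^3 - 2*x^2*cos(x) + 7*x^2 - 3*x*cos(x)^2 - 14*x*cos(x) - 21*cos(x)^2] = 2*x^2*cos(x) + 8*x*sin(x) + 14*x*cos(x) + 6*x*cos(2*x) + 6*x + 28*sin(x) + 6*sin(2*x) - 4*cos(x) + 42*cos(2*x) + 14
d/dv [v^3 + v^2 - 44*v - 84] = 3*v^2 + 2*v - 44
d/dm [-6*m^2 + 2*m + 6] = 2 - 12*m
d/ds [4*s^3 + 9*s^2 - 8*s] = 12*s^2 + 18*s - 8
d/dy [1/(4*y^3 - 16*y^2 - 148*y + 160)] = (-3*y^2 + 8*y + 37)/(4*(y^3 - 4*y^2 - 37*y + 40)^2)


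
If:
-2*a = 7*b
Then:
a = -7*b/2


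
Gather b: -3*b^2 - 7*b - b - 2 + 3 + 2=-3*b^2 - 8*b + 3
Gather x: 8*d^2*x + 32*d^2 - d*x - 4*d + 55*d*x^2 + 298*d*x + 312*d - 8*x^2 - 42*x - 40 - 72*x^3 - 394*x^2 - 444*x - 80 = 32*d^2 + 308*d - 72*x^3 + x^2*(55*d - 402) + x*(8*d^2 + 297*d - 486) - 120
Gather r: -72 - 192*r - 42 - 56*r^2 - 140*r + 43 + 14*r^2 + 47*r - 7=-42*r^2 - 285*r - 78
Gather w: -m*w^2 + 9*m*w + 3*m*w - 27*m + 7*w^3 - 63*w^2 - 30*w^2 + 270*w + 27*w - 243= -27*m + 7*w^3 + w^2*(-m - 93) + w*(12*m + 297) - 243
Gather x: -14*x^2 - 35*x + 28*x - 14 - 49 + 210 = -14*x^2 - 7*x + 147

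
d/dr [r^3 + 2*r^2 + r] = 3*r^2 + 4*r + 1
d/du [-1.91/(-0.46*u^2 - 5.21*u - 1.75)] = (-1.7572*u - 9.9511)/(0.46*u^2 + 5.21*u + 1.75)^2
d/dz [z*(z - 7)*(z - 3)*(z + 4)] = 4*z^3 - 18*z^2 - 38*z + 84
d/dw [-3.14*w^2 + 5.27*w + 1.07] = 5.27 - 6.28*w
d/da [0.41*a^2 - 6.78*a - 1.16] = 0.82*a - 6.78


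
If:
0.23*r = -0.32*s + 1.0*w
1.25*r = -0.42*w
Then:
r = -0.336*w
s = 3.3665*w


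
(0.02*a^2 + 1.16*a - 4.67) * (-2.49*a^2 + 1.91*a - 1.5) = -0.0498*a^4 - 2.8502*a^3 + 13.8139*a^2 - 10.6597*a + 7.005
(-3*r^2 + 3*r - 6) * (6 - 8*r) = 24*r^3 - 42*r^2 + 66*r - 36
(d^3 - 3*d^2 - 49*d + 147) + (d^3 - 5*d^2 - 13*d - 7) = 2*d^3 - 8*d^2 - 62*d + 140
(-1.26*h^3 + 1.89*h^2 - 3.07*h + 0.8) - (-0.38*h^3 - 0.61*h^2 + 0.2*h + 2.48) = -0.88*h^3 + 2.5*h^2 - 3.27*h - 1.68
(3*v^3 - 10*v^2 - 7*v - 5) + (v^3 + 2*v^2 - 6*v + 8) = 4*v^3 - 8*v^2 - 13*v + 3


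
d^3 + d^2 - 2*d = d*(d - 1)*(d + 2)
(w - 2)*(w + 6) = w^2 + 4*w - 12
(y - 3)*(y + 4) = y^2 + y - 12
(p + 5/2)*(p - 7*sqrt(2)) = p^2 - 7*sqrt(2)*p + 5*p/2 - 35*sqrt(2)/2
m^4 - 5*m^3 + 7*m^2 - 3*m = m*(m - 3)*(m - 1)^2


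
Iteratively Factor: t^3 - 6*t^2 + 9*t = (t)*(t^2 - 6*t + 9) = t*(t - 3)*(t - 3)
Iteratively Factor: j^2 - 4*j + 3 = (j - 1)*(j - 3)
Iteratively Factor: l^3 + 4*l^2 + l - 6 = (l + 2)*(l^2 + 2*l - 3) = (l - 1)*(l + 2)*(l + 3)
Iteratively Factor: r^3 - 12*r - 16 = (r + 2)*(r^2 - 2*r - 8) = (r - 4)*(r + 2)*(r + 2)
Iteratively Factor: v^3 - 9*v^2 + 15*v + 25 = (v - 5)*(v^2 - 4*v - 5) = (v - 5)*(v + 1)*(v - 5)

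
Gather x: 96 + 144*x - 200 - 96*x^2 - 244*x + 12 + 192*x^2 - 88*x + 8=96*x^2 - 188*x - 84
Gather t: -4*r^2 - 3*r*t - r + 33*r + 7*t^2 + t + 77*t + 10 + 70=-4*r^2 + 32*r + 7*t^2 + t*(78 - 3*r) + 80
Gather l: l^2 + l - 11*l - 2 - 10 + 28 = l^2 - 10*l + 16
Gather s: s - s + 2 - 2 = 0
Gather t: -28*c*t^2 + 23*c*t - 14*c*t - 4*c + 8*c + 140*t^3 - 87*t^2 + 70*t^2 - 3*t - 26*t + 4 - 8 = 4*c + 140*t^3 + t^2*(-28*c - 17) + t*(9*c - 29) - 4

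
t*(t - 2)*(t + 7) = t^3 + 5*t^2 - 14*t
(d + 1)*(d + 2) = d^2 + 3*d + 2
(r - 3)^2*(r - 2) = r^3 - 8*r^2 + 21*r - 18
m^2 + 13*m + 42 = (m + 6)*(m + 7)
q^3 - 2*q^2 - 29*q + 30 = (q - 6)*(q - 1)*(q + 5)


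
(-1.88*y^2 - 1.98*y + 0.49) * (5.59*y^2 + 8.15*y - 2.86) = -10.5092*y^4 - 26.3902*y^3 - 8.0211*y^2 + 9.6563*y - 1.4014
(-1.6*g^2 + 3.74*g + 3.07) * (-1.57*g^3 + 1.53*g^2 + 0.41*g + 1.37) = 2.512*g^5 - 8.3198*g^4 + 0.246300000000001*g^3 + 4.0385*g^2 + 6.3825*g + 4.2059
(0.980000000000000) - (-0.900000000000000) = 1.88000000000000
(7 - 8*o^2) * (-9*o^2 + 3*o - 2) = 72*o^4 - 24*o^3 - 47*o^2 + 21*o - 14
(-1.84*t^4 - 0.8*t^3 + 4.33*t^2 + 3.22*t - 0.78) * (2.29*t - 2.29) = -4.2136*t^5 + 2.3816*t^4 + 11.7477*t^3 - 2.5419*t^2 - 9.16*t + 1.7862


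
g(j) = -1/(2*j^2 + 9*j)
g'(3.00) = 0.01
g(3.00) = -0.02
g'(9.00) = 0.00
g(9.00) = 0.00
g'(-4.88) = -0.76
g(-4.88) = -0.27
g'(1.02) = 0.10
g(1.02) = -0.09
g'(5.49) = 0.00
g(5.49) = -0.01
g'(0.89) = 0.14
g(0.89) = -0.10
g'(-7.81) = -0.01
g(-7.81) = -0.02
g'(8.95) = 0.00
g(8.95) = -0.00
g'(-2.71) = -0.02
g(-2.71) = 0.10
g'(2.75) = 0.01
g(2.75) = -0.03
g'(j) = -(-4*j - 9)/(2*j^2 + 9*j)^2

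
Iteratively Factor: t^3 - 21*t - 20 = (t + 1)*(t^2 - t - 20) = (t + 1)*(t + 4)*(t - 5)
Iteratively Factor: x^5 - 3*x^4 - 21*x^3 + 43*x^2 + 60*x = (x)*(x^4 - 3*x^3 - 21*x^2 + 43*x + 60) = x*(x + 1)*(x^3 - 4*x^2 - 17*x + 60) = x*(x - 3)*(x + 1)*(x^2 - x - 20) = x*(x - 3)*(x + 1)*(x + 4)*(x - 5)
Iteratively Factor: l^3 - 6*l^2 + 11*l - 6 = (l - 3)*(l^2 - 3*l + 2) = (l - 3)*(l - 2)*(l - 1)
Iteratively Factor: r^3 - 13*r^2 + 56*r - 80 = (r - 5)*(r^2 - 8*r + 16) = (r - 5)*(r - 4)*(r - 4)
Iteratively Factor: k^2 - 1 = (k - 1)*(k + 1)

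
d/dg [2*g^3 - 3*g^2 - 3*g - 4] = 6*g^2 - 6*g - 3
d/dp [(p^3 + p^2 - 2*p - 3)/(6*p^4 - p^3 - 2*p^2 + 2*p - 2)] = (-6*p^6 - 12*p^5 + 35*p^4 + 72*p^3 - 17*p^2 - 16*p + 10)/(36*p^8 - 12*p^7 - 23*p^6 + 28*p^5 - 24*p^4 - 4*p^3 + 12*p^2 - 8*p + 4)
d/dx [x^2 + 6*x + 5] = 2*x + 6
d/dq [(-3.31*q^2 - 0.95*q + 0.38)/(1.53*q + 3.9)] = (-5.0643*q^2 - 25.818*q - 4.2864)/(2.3409*q^2 + 11.934*q + 15.21)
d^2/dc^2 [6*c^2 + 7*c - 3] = 12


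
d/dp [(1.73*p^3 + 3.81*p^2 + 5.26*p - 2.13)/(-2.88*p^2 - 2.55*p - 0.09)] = (-4.9824*p^4 - 8.823*p^3 + 4.9662*p^2 - 12.9546*p - 5.9049)/(8.2944*p^4 + 14.688*p^3 + 7.0209*p^2 + 0.459*p + 0.0081)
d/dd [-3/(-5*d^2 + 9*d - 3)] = 3*(9 - 10*d)/(5*d^2 - 9*d + 3)^2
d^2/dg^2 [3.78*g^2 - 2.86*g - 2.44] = 7.56000000000000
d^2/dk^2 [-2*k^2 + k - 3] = -4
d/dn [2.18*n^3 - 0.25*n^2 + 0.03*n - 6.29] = 6.54*n^2 - 0.5*n + 0.03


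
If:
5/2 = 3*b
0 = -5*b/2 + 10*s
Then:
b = 5/6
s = 5/24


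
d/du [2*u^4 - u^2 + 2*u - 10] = 8*u^3 - 2*u + 2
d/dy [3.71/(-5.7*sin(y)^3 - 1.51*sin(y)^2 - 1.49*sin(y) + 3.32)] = (63.441*sin(y)^2 + 11.2042*sin(y) + 5.5279)*cos(y)/(5.7*sin(y)^3 + 1.51*sin(y)^2 + 1.49*sin(y) - 3.32)^2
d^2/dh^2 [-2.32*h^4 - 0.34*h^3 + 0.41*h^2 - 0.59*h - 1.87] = -27.84*h^2 - 2.04*h + 0.82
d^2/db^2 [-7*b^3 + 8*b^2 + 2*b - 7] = 16 - 42*b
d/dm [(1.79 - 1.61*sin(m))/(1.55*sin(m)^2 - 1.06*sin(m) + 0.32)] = (2.4955*sin(m)^2 - 5.549*sin(m) + 1.3822)*cos(m)/(2.4025*sin(m)^4 - 3.286*sin(m)^3 + 2.1156*sin(m)^2 - 0.6784*sin(m) + 0.1024)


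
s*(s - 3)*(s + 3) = s^3 - 9*s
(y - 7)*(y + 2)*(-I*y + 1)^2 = -y^4 + 5*y^3 - 2*I*y^3 + 15*y^2 + 10*I*y^2 - 5*y + 28*I*y - 14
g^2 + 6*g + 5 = (g + 1)*(g + 5)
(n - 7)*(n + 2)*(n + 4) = n^3 - n^2 - 34*n - 56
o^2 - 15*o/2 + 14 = (o - 4)*(o - 7/2)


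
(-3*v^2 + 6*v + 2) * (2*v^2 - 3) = -6*v^4 + 12*v^3 + 13*v^2 - 18*v - 6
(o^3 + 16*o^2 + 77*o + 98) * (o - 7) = o^4 + 9*o^3 - 35*o^2 - 441*o - 686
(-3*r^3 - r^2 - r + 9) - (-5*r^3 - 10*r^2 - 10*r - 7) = 2*r^3 + 9*r^2 + 9*r + 16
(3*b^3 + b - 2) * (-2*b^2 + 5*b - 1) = -6*b^5 + 15*b^4 - 5*b^3 + 9*b^2 - 11*b + 2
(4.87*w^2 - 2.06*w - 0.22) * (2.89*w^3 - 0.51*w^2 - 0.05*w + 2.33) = 14.0743*w^5 - 8.4371*w^4 + 0.1713*w^3 + 11.5623*w^2 - 4.7888*w - 0.5126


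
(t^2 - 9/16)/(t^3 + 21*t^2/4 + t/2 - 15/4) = (t + 3/4)/(t^2 + 6*t + 5)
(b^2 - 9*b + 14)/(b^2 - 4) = (b - 7)/(b + 2)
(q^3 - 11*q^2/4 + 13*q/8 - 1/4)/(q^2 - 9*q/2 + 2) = (4*q^2 - 9*q + 2)/(4*(q - 4))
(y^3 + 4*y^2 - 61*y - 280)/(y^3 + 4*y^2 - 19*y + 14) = (y^2 - 3*y - 40)/(y^2 - 3*y + 2)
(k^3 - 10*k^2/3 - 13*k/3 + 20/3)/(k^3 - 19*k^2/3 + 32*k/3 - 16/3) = (3*k + 5)/(3*k - 4)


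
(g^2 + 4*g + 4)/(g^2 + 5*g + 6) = (g + 2)/(g + 3)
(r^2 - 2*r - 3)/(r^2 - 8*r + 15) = (r + 1)/(r - 5)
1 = 1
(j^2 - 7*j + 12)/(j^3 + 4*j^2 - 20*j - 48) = (j - 3)/(j^2 + 8*j + 12)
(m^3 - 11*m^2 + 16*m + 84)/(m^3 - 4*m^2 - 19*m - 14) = (m - 6)/(m + 1)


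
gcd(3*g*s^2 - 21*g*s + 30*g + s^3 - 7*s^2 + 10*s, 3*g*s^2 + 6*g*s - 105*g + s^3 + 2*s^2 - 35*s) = 3*g*s - 15*g + s^2 - 5*s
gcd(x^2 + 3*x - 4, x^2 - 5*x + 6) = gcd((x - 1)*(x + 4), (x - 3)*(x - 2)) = 1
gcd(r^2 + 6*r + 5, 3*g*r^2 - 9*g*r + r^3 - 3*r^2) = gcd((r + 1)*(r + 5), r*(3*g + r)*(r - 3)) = 1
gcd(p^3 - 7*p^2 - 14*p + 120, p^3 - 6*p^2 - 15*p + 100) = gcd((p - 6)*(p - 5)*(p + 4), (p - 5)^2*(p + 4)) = p^2 - p - 20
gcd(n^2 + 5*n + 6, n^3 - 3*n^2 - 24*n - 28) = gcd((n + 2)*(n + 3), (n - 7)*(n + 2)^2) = n + 2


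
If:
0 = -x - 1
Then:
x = -1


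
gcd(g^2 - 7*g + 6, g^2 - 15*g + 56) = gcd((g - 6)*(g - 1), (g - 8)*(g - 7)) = 1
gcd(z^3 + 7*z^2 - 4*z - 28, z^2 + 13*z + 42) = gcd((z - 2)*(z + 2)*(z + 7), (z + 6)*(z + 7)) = z + 7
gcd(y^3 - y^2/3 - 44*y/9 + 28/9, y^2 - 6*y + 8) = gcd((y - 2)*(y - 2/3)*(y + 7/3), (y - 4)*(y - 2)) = y - 2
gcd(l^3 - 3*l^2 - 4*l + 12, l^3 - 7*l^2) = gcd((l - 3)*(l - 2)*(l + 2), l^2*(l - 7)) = 1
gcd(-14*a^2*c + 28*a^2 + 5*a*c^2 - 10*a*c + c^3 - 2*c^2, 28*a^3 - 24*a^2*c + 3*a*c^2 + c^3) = 14*a^2 - 5*a*c - c^2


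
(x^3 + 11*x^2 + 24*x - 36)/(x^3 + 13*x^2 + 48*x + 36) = (x - 1)/(x + 1)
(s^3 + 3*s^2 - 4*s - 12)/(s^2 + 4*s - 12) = (s^2 + 5*s + 6)/(s + 6)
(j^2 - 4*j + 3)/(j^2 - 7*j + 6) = (j - 3)/(j - 6)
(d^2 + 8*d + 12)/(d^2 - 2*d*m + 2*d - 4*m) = (d + 6)/(d - 2*m)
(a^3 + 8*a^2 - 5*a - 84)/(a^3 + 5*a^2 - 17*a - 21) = (a + 4)/(a + 1)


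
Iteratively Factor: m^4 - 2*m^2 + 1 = (m + 1)*(m^3 - m^2 - m + 1) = (m - 1)*(m + 1)*(m^2 - 1) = (m - 1)^2*(m + 1)*(m + 1)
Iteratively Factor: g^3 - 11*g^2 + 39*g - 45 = (g - 5)*(g^2 - 6*g + 9) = (g - 5)*(g - 3)*(g - 3)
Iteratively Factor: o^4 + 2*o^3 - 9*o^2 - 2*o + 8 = (o - 1)*(o^3 + 3*o^2 - 6*o - 8) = (o - 2)*(o - 1)*(o^2 + 5*o + 4) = (o - 2)*(o - 1)*(o + 4)*(o + 1)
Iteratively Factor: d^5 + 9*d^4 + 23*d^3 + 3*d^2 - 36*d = (d + 3)*(d^4 + 6*d^3 + 5*d^2 - 12*d) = (d - 1)*(d + 3)*(d^3 + 7*d^2 + 12*d) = (d - 1)*(d + 3)*(d + 4)*(d^2 + 3*d) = d*(d - 1)*(d + 3)*(d + 4)*(d + 3)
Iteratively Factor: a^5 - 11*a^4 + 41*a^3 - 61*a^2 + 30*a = (a - 5)*(a^4 - 6*a^3 + 11*a^2 - 6*a) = a*(a - 5)*(a^3 - 6*a^2 + 11*a - 6) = a*(a - 5)*(a - 1)*(a^2 - 5*a + 6) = a*(a - 5)*(a - 2)*(a - 1)*(a - 3)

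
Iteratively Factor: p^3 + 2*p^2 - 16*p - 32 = (p + 4)*(p^2 - 2*p - 8) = (p + 2)*(p + 4)*(p - 4)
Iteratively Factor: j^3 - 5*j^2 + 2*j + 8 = (j - 2)*(j^2 - 3*j - 4) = (j - 4)*(j - 2)*(j + 1)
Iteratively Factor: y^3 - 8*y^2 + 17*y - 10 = (y - 5)*(y^2 - 3*y + 2) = (y - 5)*(y - 1)*(y - 2)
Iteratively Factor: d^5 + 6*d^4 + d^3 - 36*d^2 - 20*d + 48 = (d + 2)*(d^4 + 4*d^3 - 7*d^2 - 22*d + 24) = (d - 1)*(d + 2)*(d^3 + 5*d^2 - 2*d - 24) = (d - 2)*(d - 1)*(d + 2)*(d^2 + 7*d + 12) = (d - 2)*(d - 1)*(d + 2)*(d + 3)*(d + 4)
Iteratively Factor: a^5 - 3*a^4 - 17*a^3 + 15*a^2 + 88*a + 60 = (a + 1)*(a^4 - 4*a^3 - 13*a^2 + 28*a + 60) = (a + 1)*(a + 2)*(a^3 - 6*a^2 - a + 30) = (a - 3)*(a + 1)*(a + 2)*(a^2 - 3*a - 10) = (a - 5)*(a - 3)*(a + 1)*(a + 2)*(a + 2)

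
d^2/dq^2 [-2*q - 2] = 0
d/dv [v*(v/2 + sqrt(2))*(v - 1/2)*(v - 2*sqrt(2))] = 2*v^3 - 3*v^2/4 - 8*v + 2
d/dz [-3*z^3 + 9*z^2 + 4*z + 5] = -9*z^2 + 18*z + 4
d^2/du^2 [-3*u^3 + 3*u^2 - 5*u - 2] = 6 - 18*u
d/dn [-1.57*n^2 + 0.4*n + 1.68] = 0.4 - 3.14*n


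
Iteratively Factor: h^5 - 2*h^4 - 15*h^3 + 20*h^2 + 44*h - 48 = (h - 1)*(h^4 - h^3 - 16*h^2 + 4*h + 48) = (h - 4)*(h - 1)*(h^3 + 3*h^2 - 4*h - 12) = (h - 4)*(h - 1)*(h + 2)*(h^2 + h - 6) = (h - 4)*(h - 2)*(h - 1)*(h + 2)*(h + 3)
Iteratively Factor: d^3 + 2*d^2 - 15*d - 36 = (d + 3)*(d^2 - d - 12) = (d - 4)*(d + 3)*(d + 3)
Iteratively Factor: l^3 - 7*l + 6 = (l + 3)*(l^2 - 3*l + 2) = (l - 2)*(l + 3)*(l - 1)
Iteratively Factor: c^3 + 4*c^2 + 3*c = (c + 1)*(c^2 + 3*c) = (c + 1)*(c + 3)*(c)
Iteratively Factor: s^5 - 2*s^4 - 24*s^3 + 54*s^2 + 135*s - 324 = (s + 3)*(s^4 - 5*s^3 - 9*s^2 + 81*s - 108) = (s - 3)*(s + 3)*(s^3 - 2*s^2 - 15*s + 36) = (s - 3)^2*(s + 3)*(s^2 + s - 12) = (s - 3)^3*(s + 3)*(s + 4)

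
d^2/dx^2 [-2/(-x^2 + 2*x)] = 4*(-x*(x - 2) + 4*(x - 1)^2)/(x^3*(x - 2)^3)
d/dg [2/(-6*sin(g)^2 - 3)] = 4*sin(2*g)/(3*(2 - cos(2*g))^2)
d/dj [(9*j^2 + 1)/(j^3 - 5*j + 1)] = (18*j*(j^3 - 5*j + 1) - (3*j^2 - 5)*(9*j^2 + 1))/(j^3 - 5*j + 1)^2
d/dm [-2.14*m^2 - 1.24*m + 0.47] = -4.28*m - 1.24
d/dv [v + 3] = 1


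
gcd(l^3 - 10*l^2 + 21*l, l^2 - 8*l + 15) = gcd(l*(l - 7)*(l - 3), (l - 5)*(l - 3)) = l - 3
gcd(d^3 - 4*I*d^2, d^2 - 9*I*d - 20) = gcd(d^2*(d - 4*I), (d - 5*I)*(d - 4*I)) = d - 4*I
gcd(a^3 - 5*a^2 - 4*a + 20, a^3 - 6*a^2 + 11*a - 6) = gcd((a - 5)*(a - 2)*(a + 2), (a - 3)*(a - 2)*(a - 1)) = a - 2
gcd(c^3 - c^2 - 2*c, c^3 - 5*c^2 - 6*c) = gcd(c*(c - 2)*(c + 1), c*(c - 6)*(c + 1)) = c^2 + c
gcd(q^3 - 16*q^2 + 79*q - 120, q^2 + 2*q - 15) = q - 3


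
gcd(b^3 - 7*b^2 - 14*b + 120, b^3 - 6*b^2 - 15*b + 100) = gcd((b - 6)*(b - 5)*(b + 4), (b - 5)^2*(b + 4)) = b^2 - b - 20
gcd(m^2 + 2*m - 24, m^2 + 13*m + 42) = m + 6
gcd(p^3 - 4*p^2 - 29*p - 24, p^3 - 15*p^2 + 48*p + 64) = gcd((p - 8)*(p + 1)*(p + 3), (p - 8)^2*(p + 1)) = p^2 - 7*p - 8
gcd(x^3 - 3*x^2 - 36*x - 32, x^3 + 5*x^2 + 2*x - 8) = x + 4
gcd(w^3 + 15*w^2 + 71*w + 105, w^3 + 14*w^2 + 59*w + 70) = w^2 + 12*w + 35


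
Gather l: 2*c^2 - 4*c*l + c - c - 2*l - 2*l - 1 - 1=2*c^2 + l*(-4*c - 4) - 2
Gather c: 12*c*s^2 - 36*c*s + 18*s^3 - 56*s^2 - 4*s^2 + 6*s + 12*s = c*(12*s^2 - 36*s) + 18*s^3 - 60*s^2 + 18*s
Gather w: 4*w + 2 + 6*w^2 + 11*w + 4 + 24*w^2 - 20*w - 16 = 30*w^2 - 5*w - 10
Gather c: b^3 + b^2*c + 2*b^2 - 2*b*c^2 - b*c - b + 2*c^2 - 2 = b^3 + 2*b^2 - b + c^2*(2 - 2*b) + c*(b^2 - b) - 2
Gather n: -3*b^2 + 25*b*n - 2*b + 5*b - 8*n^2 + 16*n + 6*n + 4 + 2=-3*b^2 + 3*b - 8*n^2 + n*(25*b + 22) + 6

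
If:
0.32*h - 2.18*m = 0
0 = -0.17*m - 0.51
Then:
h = -20.44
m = -3.00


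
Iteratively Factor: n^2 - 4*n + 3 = (n - 3)*(n - 1)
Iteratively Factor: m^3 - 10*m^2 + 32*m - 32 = (m - 4)*(m^2 - 6*m + 8) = (m - 4)*(m - 2)*(m - 4)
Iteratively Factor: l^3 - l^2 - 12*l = (l)*(l^2 - l - 12) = l*(l + 3)*(l - 4)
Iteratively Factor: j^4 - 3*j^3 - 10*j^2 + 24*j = (j + 3)*(j^3 - 6*j^2 + 8*j) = (j - 4)*(j + 3)*(j^2 - 2*j) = j*(j - 4)*(j + 3)*(j - 2)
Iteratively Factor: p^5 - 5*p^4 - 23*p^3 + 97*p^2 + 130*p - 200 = (p - 5)*(p^4 - 23*p^2 - 18*p + 40) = (p - 5)^2*(p^3 + 5*p^2 + 2*p - 8) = (p - 5)^2*(p + 4)*(p^2 + p - 2) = (p - 5)^2*(p + 2)*(p + 4)*(p - 1)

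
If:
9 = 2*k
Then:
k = 9/2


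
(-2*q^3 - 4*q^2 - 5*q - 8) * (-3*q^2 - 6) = 6*q^5 + 12*q^4 + 27*q^3 + 48*q^2 + 30*q + 48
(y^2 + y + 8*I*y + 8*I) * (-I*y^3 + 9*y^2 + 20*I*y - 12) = -I*y^5 + 17*y^4 - I*y^4 + 17*y^3 + 92*I*y^3 - 172*y^2 + 92*I*y^2 - 172*y - 96*I*y - 96*I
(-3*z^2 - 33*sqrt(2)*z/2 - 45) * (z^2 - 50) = -3*z^4 - 33*sqrt(2)*z^3/2 + 105*z^2 + 825*sqrt(2)*z + 2250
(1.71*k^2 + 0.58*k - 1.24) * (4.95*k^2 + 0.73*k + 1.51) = 8.4645*k^4 + 4.1193*k^3 - 3.1325*k^2 - 0.0294000000000001*k - 1.8724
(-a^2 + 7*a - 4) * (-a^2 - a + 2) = a^4 - 6*a^3 - 5*a^2 + 18*a - 8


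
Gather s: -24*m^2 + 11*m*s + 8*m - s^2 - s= -24*m^2 + 8*m - s^2 + s*(11*m - 1)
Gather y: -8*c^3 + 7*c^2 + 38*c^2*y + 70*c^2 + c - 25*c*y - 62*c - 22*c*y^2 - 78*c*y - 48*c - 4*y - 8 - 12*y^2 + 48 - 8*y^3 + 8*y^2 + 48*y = -8*c^3 + 77*c^2 - 109*c - 8*y^3 + y^2*(-22*c - 4) + y*(38*c^2 - 103*c + 44) + 40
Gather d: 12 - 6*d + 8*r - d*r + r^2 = d*(-r - 6) + r^2 + 8*r + 12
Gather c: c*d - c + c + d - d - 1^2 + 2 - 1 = c*d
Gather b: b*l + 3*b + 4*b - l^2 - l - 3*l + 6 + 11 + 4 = b*(l + 7) - l^2 - 4*l + 21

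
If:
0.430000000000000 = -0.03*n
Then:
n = -14.33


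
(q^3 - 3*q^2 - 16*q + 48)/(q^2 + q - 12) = q - 4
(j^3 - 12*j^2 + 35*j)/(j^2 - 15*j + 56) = j*(j - 5)/(j - 8)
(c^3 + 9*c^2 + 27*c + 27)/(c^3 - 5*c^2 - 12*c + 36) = (c^2 + 6*c + 9)/(c^2 - 8*c + 12)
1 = 1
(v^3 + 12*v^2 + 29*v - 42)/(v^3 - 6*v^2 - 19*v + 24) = (v^2 + 13*v + 42)/(v^2 - 5*v - 24)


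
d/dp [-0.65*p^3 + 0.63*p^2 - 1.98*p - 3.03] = -1.95*p^2 + 1.26*p - 1.98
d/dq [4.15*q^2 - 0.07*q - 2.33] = 8.3*q - 0.07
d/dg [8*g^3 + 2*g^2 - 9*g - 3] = 24*g^2 + 4*g - 9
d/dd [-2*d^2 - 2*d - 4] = -4*d - 2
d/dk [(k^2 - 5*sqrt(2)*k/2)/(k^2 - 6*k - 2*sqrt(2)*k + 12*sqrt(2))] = (-12*k^2 + sqrt(2)*k^2 + 48*sqrt(2)*k - 120)/(2*(k^4 - 12*k^3 - 4*sqrt(2)*k^3 + 44*k^2 + 48*sqrt(2)*k^2 - 144*sqrt(2)*k - 96*k + 288))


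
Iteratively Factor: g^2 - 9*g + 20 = (g - 5)*(g - 4)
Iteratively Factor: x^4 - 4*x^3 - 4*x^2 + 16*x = (x)*(x^3 - 4*x^2 - 4*x + 16) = x*(x - 2)*(x^2 - 2*x - 8) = x*(x - 4)*(x - 2)*(x + 2)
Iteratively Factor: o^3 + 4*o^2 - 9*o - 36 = (o + 4)*(o^2 - 9) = (o - 3)*(o + 4)*(o + 3)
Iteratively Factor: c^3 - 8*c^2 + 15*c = (c - 3)*(c^2 - 5*c) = c*(c - 3)*(c - 5)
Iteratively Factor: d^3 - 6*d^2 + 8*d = (d - 4)*(d^2 - 2*d) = (d - 4)*(d - 2)*(d)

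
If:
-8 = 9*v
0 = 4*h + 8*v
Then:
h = 16/9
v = -8/9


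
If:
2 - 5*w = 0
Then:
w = 2/5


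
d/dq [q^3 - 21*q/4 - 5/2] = 3*q^2 - 21/4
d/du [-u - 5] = -1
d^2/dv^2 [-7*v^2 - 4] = -14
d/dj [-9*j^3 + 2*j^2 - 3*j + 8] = -27*j^2 + 4*j - 3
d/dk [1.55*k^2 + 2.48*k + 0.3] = 3.1*k + 2.48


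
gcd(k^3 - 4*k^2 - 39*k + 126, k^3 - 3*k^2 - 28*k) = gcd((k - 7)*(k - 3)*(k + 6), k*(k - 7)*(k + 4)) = k - 7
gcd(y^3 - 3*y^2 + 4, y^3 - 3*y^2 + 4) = y^3 - 3*y^2 + 4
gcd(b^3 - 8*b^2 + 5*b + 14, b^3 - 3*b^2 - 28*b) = b - 7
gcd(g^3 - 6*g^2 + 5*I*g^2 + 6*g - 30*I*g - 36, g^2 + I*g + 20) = 1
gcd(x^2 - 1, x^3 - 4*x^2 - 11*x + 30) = 1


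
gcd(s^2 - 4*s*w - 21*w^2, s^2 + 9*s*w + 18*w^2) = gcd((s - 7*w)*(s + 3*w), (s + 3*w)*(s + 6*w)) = s + 3*w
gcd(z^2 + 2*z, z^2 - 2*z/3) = z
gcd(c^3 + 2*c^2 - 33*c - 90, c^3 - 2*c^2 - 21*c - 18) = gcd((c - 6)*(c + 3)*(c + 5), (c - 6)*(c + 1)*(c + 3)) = c^2 - 3*c - 18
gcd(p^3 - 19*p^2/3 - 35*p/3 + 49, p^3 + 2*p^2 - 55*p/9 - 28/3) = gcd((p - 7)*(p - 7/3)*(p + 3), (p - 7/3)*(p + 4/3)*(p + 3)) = p^2 + 2*p/3 - 7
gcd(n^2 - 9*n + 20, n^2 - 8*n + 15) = n - 5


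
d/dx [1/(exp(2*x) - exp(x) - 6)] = (1 - 2*exp(x))*exp(x)/(-exp(2*x) + exp(x) + 6)^2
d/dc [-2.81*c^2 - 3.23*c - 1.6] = -5.62*c - 3.23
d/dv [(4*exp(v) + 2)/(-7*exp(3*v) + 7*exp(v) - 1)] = (14*(2*exp(v) + 1)*(3*exp(2*v) - 1) - 28*exp(3*v) + 28*exp(v) - 4)*exp(v)/(7*exp(3*v) - 7*exp(v) + 1)^2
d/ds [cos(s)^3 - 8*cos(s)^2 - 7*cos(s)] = (-3*cos(s)^2 + 16*cos(s) + 7)*sin(s)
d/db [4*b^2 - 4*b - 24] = 8*b - 4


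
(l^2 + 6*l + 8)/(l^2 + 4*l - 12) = (l^2 + 6*l + 8)/(l^2 + 4*l - 12)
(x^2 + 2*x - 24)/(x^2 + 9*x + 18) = (x - 4)/(x + 3)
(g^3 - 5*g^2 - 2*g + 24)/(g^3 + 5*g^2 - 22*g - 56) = (g - 3)/(g + 7)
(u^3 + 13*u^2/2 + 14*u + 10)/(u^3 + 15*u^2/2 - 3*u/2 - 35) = (u^2 + 4*u + 4)/(u^2 + 5*u - 14)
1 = 1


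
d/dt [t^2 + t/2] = 2*t + 1/2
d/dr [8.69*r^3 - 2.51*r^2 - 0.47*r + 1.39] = 26.07*r^2 - 5.02*r - 0.47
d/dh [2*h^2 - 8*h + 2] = 4*h - 8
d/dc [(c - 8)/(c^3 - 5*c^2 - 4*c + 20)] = (c^3 - 5*c^2 - 4*c + (c - 8)*(-3*c^2 + 10*c + 4) + 20)/(c^3 - 5*c^2 - 4*c + 20)^2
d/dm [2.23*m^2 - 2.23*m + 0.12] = 4.46*m - 2.23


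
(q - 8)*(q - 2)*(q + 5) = q^3 - 5*q^2 - 34*q + 80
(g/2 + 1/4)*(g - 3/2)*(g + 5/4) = g^3/2 + g^2/8 - g - 15/32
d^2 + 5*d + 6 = (d + 2)*(d + 3)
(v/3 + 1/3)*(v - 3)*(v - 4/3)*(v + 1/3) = v^4/3 - v^3 - 13*v^2/27 + 35*v/27 + 4/9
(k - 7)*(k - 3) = k^2 - 10*k + 21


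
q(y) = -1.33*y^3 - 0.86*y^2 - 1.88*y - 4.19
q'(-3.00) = -32.63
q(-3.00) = 29.62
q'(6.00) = -155.84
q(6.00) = -333.71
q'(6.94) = -205.99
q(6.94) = -503.22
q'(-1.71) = -10.61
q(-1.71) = 3.16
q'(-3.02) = -33.08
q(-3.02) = 30.28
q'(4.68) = -97.32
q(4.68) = -168.15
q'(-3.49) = -44.48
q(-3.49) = 48.43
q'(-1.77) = -11.34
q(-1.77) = 3.82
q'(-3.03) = -33.30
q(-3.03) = 30.61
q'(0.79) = -5.73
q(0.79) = -6.87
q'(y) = -3.99*y^2 - 1.72*y - 1.88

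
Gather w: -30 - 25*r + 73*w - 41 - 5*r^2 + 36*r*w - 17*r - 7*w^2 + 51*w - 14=-5*r^2 - 42*r - 7*w^2 + w*(36*r + 124) - 85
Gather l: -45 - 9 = -54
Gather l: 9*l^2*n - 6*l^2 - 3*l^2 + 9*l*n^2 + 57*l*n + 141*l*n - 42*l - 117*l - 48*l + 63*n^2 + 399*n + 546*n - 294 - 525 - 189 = l^2*(9*n - 9) + l*(9*n^2 + 198*n - 207) + 63*n^2 + 945*n - 1008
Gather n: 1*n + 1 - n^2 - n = 1 - n^2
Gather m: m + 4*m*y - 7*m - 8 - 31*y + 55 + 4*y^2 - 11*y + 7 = m*(4*y - 6) + 4*y^2 - 42*y + 54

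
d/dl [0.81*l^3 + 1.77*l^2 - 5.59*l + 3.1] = 2.43*l^2 + 3.54*l - 5.59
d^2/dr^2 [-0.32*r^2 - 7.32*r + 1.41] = -0.640000000000000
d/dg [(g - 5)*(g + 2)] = 2*g - 3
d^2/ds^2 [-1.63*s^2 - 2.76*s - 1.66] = -3.26000000000000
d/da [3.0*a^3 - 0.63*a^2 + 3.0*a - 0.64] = 9.0*a^2 - 1.26*a + 3.0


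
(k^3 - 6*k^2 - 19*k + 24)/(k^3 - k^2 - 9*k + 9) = (k - 8)/(k - 3)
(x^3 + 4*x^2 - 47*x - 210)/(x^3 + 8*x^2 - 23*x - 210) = (x^2 - 2*x - 35)/(x^2 + 2*x - 35)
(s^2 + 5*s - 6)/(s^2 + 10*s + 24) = (s - 1)/(s + 4)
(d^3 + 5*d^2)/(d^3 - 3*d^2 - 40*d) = d/(d - 8)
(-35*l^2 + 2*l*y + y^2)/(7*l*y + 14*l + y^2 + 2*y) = (-5*l + y)/(y + 2)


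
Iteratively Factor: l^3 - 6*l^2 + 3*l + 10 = (l - 5)*(l^2 - l - 2) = (l - 5)*(l - 2)*(l + 1)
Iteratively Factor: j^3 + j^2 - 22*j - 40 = (j + 4)*(j^2 - 3*j - 10) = (j + 2)*(j + 4)*(j - 5)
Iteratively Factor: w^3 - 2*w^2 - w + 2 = (w - 2)*(w^2 - 1) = (w - 2)*(w - 1)*(w + 1)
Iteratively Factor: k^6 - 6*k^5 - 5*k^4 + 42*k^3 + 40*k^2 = (k - 5)*(k^5 - k^4 - 10*k^3 - 8*k^2) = k*(k - 5)*(k^4 - k^3 - 10*k^2 - 8*k) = k^2*(k - 5)*(k^3 - k^2 - 10*k - 8) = k^2*(k - 5)*(k + 1)*(k^2 - 2*k - 8) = k^2*(k - 5)*(k + 1)*(k + 2)*(k - 4)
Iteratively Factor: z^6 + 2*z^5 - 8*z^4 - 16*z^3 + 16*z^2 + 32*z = (z)*(z^5 + 2*z^4 - 8*z^3 - 16*z^2 + 16*z + 32) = z*(z - 2)*(z^4 + 4*z^3 - 16*z - 16) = z*(z - 2)^2*(z^3 + 6*z^2 + 12*z + 8) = z*(z - 2)^2*(z + 2)*(z^2 + 4*z + 4) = z*(z - 2)^2*(z + 2)^2*(z + 2)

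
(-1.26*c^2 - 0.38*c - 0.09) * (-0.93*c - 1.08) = 1.1718*c^3 + 1.7142*c^2 + 0.4941*c + 0.0972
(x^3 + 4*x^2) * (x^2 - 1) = x^5 + 4*x^4 - x^3 - 4*x^2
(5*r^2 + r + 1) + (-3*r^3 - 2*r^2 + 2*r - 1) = -3*r^3 + 3*r^2 + 3*r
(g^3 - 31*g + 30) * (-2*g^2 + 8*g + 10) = -2*g^5 + 8*g^4 + 72*g^3 - 308*g^2 - 70*g + 300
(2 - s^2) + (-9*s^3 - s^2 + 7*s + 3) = -9*s^3 - 2*s^2 + 7*s + 5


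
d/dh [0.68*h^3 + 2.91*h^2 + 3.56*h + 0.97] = 2.04*h^2 + 5.82*h + 3.56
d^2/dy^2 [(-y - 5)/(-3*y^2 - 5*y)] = 2*(9*y^3 + 135*y^2 + 225*y + 125)/(y^3*(27*y^3 + 135*y^2 + 225*y + 125))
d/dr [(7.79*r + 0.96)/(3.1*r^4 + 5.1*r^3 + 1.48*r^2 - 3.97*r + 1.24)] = (-72.447*r^4 - 91.362*r^3 - 26.2172*r^2 - 2.8416*r + 13.4708)/(9.61*r^8 + 31.62*r^7 + 35.186*r^6 - 9.518*r^5 - 30.6156*r^4 + 0.896799999999999*r^3 + 19.4313*r^2 - 9.8456*r + 1.5376)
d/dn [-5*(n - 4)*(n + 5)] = -10*n - 5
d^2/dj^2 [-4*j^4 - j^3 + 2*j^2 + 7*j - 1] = -48*j^2 - 6*j + 4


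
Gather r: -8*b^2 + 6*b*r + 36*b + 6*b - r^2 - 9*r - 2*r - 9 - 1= -8*b^2 + 42*b - r^2 + r*(6*b - 11) - 10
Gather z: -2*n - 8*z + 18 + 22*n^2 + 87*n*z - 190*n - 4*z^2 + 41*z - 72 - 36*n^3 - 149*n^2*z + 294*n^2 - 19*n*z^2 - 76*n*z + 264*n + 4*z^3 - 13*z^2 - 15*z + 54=-36*n^3 + 316*n^2 + 72*n + 4*z^3 + z^2*(-19*n - 17) + z*(-149*n^2 + 11*n + 18)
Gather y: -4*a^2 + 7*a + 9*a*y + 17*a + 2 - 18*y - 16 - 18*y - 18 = -4*a^2 + 24*a + y*(9*a - 36) - 32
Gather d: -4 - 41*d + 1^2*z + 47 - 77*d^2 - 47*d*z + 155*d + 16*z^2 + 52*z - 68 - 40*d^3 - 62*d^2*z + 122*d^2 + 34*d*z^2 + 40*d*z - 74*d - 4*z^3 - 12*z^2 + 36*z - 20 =-40*d^3 + d^2*(45 - 62*z) + d*(34*z^2 - 7*z + 40) - 4*z^3 + 4*z^2 + 89*z - 45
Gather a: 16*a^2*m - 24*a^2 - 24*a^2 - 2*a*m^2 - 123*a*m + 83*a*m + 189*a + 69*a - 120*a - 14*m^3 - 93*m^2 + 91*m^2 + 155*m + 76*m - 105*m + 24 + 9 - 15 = a^2*(16*m - 48) + a*(-2*m^2 - 40*m + 138) - 14*m^3 - 2*m^2 + 126*m + 18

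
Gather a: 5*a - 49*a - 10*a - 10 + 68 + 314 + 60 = 432 - 54*a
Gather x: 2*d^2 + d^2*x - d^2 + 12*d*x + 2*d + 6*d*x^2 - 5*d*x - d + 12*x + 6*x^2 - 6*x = d^2 + d + x^2*(6*d + 6) + x*(d^2 + 7*d + 6)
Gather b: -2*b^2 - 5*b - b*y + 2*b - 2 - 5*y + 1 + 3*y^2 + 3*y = -2*b^2 + b*(-y - 3) + 3*y^2 - 2*y - 1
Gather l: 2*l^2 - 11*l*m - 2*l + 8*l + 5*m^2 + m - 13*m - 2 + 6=2*l^2 + l*(6 - 11*m) + 5*m^2 - 12*m + 4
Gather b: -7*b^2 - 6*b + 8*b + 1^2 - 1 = -7*b^2 + 2*b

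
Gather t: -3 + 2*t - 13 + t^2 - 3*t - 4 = t^2 - t - 20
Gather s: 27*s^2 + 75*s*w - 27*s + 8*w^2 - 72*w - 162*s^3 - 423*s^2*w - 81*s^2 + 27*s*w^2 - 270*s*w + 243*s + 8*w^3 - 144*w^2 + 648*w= -162*s^3 + s^2*(-423*w - 54) + s*(27*w^2 - 195*w + 216) + 8*w^3 - 136*w^2 + 576*w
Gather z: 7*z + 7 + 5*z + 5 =12*z + 12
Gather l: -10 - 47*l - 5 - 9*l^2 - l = -9*l^2 - 48*l - 15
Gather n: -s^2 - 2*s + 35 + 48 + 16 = -s^2 - 2*s + 99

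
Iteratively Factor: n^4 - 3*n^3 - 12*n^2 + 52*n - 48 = (n - 2)*(n^3 - n^2 - 14*n + 24) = (n - 2)*(n + 4)*(n^2 - 5*n + 6) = (n - 3)*(n - 2)*(n + 4)*(n - 2)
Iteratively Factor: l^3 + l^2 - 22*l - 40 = (l + 4)*(l^2 - 3*l - 10) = (l + 2)*(l + 4)*(l - 5)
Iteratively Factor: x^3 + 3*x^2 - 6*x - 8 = (x - 2)*(x^2 + 5*x + 4) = (x - 2)*(x + 1)*(x + 4)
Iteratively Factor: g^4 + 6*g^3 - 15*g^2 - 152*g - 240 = (g + 3)*(g^3 + 3*g^2 - 24*g - 80) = (g + 3)*(g + 4)*(g^2 - g - 20) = (g - 5)*(g + 3)*(g + 4)*(g + 4)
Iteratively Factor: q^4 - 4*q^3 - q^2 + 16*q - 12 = (q - 3)*(q^3 - q^2 - 4*q + 4) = (q - 3)*(q + 2)*(q^2 - 3*q + 2) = (q - 3)*(q - 1)*(q + 2)*(q - 2)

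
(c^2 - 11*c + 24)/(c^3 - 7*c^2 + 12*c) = (c - 8)/(c*(c - 4))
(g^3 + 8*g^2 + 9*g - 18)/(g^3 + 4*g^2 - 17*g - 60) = (g^2 + 5*g - 6)/(g^2 + g - 20)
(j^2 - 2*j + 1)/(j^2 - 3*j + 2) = (j - 1)/(j - 2)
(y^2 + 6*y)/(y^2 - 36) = y/(y - 6)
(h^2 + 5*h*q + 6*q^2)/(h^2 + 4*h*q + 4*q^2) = (h + 3*q)/(h + 2*q)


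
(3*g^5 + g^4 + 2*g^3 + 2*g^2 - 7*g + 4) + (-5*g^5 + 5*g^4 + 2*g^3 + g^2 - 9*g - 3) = -2*g^5 + 6*g^4 + 4*g^3 + 3*g^2 - 16*g + 1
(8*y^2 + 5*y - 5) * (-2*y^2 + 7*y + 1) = -16*y^4 + 46*y^3 + 53*y^2 - 30*y - 5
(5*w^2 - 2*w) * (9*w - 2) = 45*w^3 - 28*w^2 + 4*w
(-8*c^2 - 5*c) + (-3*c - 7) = -8*c^2 - 8*c - 7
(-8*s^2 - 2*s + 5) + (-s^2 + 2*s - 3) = 2 - 9*s^2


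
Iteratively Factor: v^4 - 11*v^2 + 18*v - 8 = (v - 2)*(v^3 + 2*v^2 - 7*v + 4) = (v - 2)*(v - 1)*(v^2 + 3*v - 4) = (v - 2)*(v - 1)^2*(v + 4)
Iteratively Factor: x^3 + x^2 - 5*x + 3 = (x - 1)*(x^2 + 2*x - 3) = (x - 1)*(x + 3)*(x - 1)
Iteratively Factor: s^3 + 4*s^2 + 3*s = (s + 1)*(s^2 + 3*s) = (s + 1)*(s + 3)*(s)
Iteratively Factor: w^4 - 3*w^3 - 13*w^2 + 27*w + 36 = (w - 4)*(w^3 + w^2 - 9*w - 9) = (w - 4)*(w + 1)*(w^2 - 9) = (w - 4)*(w + 1)*(w + 3)*(w - 3)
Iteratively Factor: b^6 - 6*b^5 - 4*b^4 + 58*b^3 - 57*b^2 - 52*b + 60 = (b - 5)*(b^5 - b^4 - 9*b^3 + 13*b^2 + 8*b - 12) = (b - 5)*(b + 3)*(b^4 - 4*b^3 + 3*b^2 + 4*b - 4) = (b - 5)*(b - 1)*(b + 3)*(b^3 - 3*b^2 + 4) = (b - 5)*(b - 2)*(b - 1)*(b + 3)*(b^2 - b - 2) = (b - 5)*(b - 2)*(b - 1)*(b + 1)*(b + 3)*(b - 2)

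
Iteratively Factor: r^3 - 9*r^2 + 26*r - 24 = (r - 2)*(r^2 - 7*r + 12) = (r - 4)*(r - 2)*(r - 3)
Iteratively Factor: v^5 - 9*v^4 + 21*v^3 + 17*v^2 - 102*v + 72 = (v + 2)*(v^4 - 11*v^3 + 43*v^2 - 69*v + 36) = (v - 3)*(v + 2)*(v^3 - 8*v^2 + 19*v - 12) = (v - 3)^2*(v + 2)*(v^2 - 5*v + 4) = (v - 4)*(v - 3)^2*(v + 2)*(v - 1)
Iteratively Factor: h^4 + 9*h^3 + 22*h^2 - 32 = (h + 4)*(h^3 + 5*h^2 + 2*h - 8) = (h + 2)*(h + 4)*(h^2 + 3*h - 4) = (h + 2)*(h + 4)^2*(h - 1)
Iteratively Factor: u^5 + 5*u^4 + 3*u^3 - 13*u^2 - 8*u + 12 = (u + 2)*(u^4 + 3*u^3 - 3*u^2 - 7*u + 6) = (u + 2)*(u + 3)*(u^3 - 3*u + 2) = (u + 2)^2*(u + 3)*(u^2 - 2*u + 1) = (u - 1)*(u + 2)^2*(u + 3)*(u - 1)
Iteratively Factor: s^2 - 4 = (s + 2)*(s - 2)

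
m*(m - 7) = m^2 - 7*m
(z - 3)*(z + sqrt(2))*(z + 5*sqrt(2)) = z^3 - 3*z^2 + 6*sqrt(2)*z^2 - 18*sqrt(2)*z + 10*z - 30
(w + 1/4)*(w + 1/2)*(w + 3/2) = w^3 + 9*w^2/4 + 5*w/4 + 3/16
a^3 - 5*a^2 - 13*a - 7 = (a - 7)*(a + 1)^2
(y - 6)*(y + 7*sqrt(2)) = y^2 - 6*y + 7*sqrt(2)*y - 42*sqrt(2)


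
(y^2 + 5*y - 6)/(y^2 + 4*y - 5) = (y + 6)/(y + 5)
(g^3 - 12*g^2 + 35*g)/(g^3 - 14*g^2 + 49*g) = (g - 5)/(g - 7)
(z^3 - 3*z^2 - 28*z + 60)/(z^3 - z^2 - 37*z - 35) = (z^2 - 8*z + 12)/(z^2 - 6*z - 7)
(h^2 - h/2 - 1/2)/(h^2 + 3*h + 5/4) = 2*(h - 1)/(2*h + 5)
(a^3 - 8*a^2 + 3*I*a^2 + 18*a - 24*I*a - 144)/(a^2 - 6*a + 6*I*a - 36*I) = (a^2 - a*(8 + 3*I) + 24*I)/(a - 6)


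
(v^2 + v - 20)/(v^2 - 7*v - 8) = (-v^2 - v + 20)/(-v^2 + 7*v + 8)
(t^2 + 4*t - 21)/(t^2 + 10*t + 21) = (t - 3)/(t + 3)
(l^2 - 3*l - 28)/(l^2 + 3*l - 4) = (l - 7)/(l - 1)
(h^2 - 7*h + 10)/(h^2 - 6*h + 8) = (h - 5)/(h - 4)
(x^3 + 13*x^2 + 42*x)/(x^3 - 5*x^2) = (x^2 + 13*x + 42)/(x*(x - 5))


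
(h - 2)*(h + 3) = h^2 + h - 6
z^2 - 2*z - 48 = (z - 8)*(z + 6)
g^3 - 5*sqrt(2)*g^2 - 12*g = g*(g - 6*sqrt(2))*(g + sqrt(2))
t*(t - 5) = t^2 - 5*t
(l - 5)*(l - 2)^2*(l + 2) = l^4 - 7*l^3 + 6*l^2 + 28*l - 40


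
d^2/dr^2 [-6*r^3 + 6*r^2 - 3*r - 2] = 12 - 36*r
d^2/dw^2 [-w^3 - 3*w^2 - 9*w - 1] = -6*w - 6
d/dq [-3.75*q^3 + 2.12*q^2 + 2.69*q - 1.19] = -11.25*q^2 + 4.24*q + 2.69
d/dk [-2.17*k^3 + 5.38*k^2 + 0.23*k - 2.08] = -6.51*k^2 + 10.76*k + 0.23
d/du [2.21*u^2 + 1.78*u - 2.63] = 4.42*u + 1.78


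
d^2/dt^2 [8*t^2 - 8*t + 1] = 16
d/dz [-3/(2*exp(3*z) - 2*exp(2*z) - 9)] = (18*exp(z) - 12)*exp(2*z)/(-2*exp(3*z) + 2*exp(2*z) + 9)^2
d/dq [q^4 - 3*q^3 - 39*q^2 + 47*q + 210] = 4*q^3 - 9*q^2 - 78*q + 47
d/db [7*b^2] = 14*b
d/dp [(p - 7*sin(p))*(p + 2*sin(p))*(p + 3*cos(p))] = -(p - 7*sin(p))*(p + 2*sin(p))*(3*sin(p) - 1) + (p - 7*sin(p))*(p + 3*cos(p))*(2*cos(p) + 1) - (p + 2*sin(p))*(p + 3*cos(p))*(7*cos(p) - 1)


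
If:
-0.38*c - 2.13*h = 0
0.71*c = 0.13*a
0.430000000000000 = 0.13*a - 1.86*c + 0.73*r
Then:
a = 3.46688963210702*r - 2.04214046822742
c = 0.634782608695652*r - 0.373913043478261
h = 0.0667074913247602 - 0.113247601551337*r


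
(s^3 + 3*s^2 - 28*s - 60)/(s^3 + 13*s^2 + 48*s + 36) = (s^2 - 3*s - 10)/(s^2 + 7*s + 6)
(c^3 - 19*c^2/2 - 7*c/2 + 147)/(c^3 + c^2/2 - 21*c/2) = (c^2 - 13*c + 42)/(c*(c - 3))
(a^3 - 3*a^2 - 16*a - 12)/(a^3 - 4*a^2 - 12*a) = (a + 1)/a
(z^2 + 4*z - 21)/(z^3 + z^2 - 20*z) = (z^2 + 4*z - 21)/(z*(z^2 + z - 20))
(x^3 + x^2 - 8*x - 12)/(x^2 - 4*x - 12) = (x^2 - x - 6)/(x - 6)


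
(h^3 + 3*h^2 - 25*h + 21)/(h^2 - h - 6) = (h^2 + 6*h - 7)/(h + 2)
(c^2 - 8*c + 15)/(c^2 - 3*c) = (c - 5)/c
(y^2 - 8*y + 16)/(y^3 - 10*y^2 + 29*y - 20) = (y - 4)/(y^2 - 6*y + 5)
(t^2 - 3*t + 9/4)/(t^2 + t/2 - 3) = (t - 3/2)/(t + 2)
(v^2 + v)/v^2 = (v + 1)/v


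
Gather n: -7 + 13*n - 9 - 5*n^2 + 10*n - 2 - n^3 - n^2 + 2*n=-n^3 - 6*n^2 + 25*n - 18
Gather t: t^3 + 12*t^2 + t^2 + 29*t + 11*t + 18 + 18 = t^3 + 13*t^2 + 40*t + 36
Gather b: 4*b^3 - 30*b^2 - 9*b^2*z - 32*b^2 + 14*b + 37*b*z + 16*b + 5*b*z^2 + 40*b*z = 4*b^3 + b^2*(-9*z - 62) + b*(5*z^2 + 77*z + 30)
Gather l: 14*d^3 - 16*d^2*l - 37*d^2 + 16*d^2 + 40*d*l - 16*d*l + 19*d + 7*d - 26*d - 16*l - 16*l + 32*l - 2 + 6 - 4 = 14*d^3 - 21*d^2 + l*(-16*d^2 + 24*d)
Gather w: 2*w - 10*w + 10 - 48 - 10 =-8*w - 48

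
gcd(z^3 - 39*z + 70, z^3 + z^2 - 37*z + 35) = z^2 + 2*z - 35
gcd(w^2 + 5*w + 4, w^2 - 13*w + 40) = 1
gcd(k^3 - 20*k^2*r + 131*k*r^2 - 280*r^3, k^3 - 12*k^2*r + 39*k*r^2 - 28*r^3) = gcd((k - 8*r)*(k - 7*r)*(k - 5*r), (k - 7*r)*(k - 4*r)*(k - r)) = -k + 7*r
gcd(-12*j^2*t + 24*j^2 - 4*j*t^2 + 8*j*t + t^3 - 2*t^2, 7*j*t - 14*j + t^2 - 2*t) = t - 2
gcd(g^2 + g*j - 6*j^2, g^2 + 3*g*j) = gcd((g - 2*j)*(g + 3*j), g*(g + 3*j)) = g + 3*j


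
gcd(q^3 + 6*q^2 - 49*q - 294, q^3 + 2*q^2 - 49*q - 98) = q^2 - 49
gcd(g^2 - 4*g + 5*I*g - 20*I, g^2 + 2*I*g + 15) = g + 5*I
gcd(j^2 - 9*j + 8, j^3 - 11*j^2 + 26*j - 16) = j^2 - 9*j + 8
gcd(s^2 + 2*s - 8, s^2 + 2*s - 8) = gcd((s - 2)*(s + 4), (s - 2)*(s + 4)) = s^2 + 2*s - 8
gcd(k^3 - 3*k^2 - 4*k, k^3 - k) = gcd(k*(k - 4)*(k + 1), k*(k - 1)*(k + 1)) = k^2 + k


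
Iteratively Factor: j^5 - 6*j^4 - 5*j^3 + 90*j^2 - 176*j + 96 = (j - 4)*(j^4 - 2*j^3 - 13*j^2 + 38*j - 24) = (j - 4)*(j - 3)*(j^3 + j^2 - 10*j + 8) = (j - 4)*(j - 3)*(j + 4)*(j^2 - 3*j + 2) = (j - 4)*(j - 3)*(j - 1)*(j + 4)*(j - 2)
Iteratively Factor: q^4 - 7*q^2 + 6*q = (q)*(q^3 - 7*q + 6) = q*(q - 1)*(q^2 + q - 6) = q*(q - 1)*(q + 3)*(q - 2)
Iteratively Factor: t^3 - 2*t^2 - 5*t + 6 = (t - 1)*(t^2 - t - 6) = (t - 3)*(t - 1)*(t + 2)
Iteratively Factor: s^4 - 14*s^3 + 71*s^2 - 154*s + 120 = (s - 2)*(s^3 - 12*s^2 + 47*s - 60) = (s - 4)*(s - 2)*(s^2 - 8*s + 15) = (s - 4)*(s - 3)*(s - 2)*(s - 5)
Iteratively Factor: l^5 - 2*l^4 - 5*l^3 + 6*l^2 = (l + 2)*(l^4 - 4*l^3 + 3*l^2) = (l - 3)*(l + 2)*(l^3 - l^2) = l*(l - 3)*(l + 2)*(l^2 - l) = l*(l - 3)*(l - 1)*(l + 2)*(l)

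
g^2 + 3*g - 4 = (g - 1)*(g + 4)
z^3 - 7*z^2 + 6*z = z*(z - 6)*(z - 1)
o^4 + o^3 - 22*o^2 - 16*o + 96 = (o - 4)*(o - 2)*(o + 3)*(o + 4)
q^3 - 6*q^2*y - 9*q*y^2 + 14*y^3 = (q - 7*y)*(q - y)*(q + 2*y)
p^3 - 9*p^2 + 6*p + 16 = (p - 8)*(p - 2)*(p + 1)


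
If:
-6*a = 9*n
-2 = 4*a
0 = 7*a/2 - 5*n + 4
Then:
No Solution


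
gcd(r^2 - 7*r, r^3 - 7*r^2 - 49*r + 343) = r - 7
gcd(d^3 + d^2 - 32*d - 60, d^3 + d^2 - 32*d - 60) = d^3 + d^2 - 32*d - 60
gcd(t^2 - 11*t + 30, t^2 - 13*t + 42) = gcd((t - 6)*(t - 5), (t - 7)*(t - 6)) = t - 6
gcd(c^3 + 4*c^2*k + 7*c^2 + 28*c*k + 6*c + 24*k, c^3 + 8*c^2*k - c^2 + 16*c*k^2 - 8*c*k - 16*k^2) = c + 4*k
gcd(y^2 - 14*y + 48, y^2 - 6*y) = y - 6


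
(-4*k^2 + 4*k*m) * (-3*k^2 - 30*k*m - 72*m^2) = 12*k^4 + 108*k^3*m + 168*k^2*m^2 - 288*k*m^3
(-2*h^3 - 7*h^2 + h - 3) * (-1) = 2*h^3 + 7*h^2 - h + 3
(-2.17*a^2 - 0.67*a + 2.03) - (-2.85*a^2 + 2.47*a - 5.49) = 0.68*a^2 - 3.14*a + 7.52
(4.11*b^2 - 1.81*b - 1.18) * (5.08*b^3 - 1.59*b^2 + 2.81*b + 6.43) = 20.8788*b^5 - 15.7297*b^4 + 8.4326*b^3 + 23.2174*b^2 - 14.9541*b - 7.5874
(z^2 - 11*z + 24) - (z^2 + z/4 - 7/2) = 55/2 - 45*z/4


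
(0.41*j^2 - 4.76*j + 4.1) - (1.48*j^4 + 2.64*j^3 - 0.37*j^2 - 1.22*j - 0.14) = -1.48*j^4 - 2.64*j^3 + 0.78*j^2 - 3.54*j + 4.24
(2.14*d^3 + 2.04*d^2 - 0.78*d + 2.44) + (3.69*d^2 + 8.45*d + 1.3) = 2.14*d^3 + 5.73*d^2 + 7.67*d + 3.74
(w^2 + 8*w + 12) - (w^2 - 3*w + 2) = 11*w + 10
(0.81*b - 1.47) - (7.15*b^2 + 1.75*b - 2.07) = -7.15*b^2 - 0.94*b + 0.6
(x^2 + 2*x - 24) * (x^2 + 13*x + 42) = x^4 + 15*x^3 + 44*x^2 - 228*x - 1008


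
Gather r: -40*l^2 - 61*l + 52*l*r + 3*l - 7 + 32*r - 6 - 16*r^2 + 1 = -40*l^2 - 58*l - 16*r^2 + r*(52*l + 32) - 12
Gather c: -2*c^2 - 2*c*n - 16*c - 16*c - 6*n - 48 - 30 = -2*c^2 + c*(-2*n - 32) - 6*n - 78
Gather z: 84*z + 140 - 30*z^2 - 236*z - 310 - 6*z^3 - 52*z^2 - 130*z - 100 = -6*z^3 - 82*z^2 - 282*z - 270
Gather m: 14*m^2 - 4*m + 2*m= 14*m^2 - 2*m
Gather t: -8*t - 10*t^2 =-10*t^2 - 8*t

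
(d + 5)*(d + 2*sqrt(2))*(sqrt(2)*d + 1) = sqrt(2)*d^3 + 5*d^2 + 5*sqrt(2)*d^2 + 2*sqrt(2)*d + 25*d + 10*sqrt(2)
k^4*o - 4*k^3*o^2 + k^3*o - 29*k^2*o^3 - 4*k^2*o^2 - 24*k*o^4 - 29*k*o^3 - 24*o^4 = (k - 8*o)*(k + o)*(k + 3*o)*(k*o + o)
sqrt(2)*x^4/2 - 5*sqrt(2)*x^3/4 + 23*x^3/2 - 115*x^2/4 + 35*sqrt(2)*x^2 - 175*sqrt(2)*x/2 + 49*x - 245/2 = (x - 5/2)*(x + 7*sqrt(2)/2)*(x + 7*sqrt(2))*(sqrt(2)*x/2 + 1)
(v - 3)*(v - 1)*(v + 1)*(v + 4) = v^4 + v^3 - 13*v^2 - v + 12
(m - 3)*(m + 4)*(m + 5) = m^3 + 6*m^2 - 7*m - 60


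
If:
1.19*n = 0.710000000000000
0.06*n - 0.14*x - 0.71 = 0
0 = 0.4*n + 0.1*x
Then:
No Solution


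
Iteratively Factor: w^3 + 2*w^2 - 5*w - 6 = (w + 3)*(w^2 - w - 2) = (w + 1)*(w + 3)*(w - 2)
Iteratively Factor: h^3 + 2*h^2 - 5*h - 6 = (h - 2)*(h^2 + 4*h + 3) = (h - 2)*(h + 1)*(h + 3)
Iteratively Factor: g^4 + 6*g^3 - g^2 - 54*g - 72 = (g + 4)*(g^3 + 2*g^2 - 9*g - 18) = (g - 3)*(g + 4)*(g^2 + 5*g + 6) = (g - 3)*(g + 3)*(g + 4)*(g + 2)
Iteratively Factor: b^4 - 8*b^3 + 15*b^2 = (b)*(b^3 - 8*b^2 + 15*b) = b*(b - 5)*(b^2 - 3*b) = b^2*(b - 5)*(b - 3)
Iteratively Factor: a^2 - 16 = (a + 4)*(a - 4)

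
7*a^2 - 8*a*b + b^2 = (-7*a + b)*(-a + b)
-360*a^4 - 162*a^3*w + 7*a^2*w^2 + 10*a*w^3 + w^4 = (-4*a + w)*(3*a + w)*(5*a + w)*(6*a + w)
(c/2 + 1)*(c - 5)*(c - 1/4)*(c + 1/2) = c^4/2 - 11*c^3/8 - 87*c^2/16 - 17*c/16 + 5/8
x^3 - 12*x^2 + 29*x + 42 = (x - 7)*(x - 6)*(x + 1)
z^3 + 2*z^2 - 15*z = z*(z - 3)*(z + 5)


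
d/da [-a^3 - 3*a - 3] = -3*a^2 - 3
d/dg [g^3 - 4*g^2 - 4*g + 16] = 3*g^2 - 8*g - 4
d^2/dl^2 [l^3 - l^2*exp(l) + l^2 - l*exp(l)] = -l^2*exp(l) - 5*l*exp(l) + 6*l - 4*exp(l) + 2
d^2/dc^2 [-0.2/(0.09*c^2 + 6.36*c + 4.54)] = (0.00324*c^2 + 0.22896*c - 0.2*(0.18*c + 6.36)*(0.36*c + 12.72) + 0.16344)/(0.09*c^2 + 6.36*c + 4.54)^3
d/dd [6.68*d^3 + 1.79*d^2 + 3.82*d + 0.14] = 20.04*d^2 + 3.58*d + 3.82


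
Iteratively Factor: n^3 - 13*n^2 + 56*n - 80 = (n - 4)*(n^2 - 9*n + 20) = (n - 4)^2*(n - 5)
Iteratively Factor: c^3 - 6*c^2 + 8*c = (c)*(c^2 - 6*c + 8) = c*(c - 2)*(c - 4)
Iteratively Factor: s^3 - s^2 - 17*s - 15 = (s - 5)*(s^2 + 4*s + 3) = (s - 5)*(s + 1)*(s + 3)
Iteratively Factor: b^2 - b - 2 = (b - 2)*(b + 1)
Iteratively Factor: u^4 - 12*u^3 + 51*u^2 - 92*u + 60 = (u - 2)*(u^3 - 10*u^2 + 31*u - 30) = (u - 3)*(u - 2)*(u^2 - 7*u + 10) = (u - 3)*(u - 2)^2*(u - 5)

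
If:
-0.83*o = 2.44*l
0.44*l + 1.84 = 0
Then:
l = -4.18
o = 12.29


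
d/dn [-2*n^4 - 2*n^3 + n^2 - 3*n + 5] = -8*n^3 - 6*n^2 + 2*n - 3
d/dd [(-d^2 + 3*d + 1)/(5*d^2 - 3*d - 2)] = 3*(-4*d^2 - 2*d - 1)/(25*d^4 - 30*d^3 - 11*d^2 + 12*d + 4)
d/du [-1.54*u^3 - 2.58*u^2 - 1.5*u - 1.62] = -4.62*u^2 - 5.16*u - 1.5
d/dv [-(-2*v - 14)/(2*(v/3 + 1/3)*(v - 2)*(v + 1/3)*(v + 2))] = 9*(-9*v^4 - 92*v^3 - 73*v^2 + 154*v + 108)/(9*v^8 + 24*v^7 - 50*v^6 - 184*v^5 - 31*v^4 + 320*v^3 + 344*v^2 + 128*v + 16)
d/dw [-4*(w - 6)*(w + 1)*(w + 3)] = -12*w^2 + 16*w + 84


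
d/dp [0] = 0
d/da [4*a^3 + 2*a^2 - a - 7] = 12*a^2 + 4*a - 1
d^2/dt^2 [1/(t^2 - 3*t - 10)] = 2*(t^2 - 3*t - (2*t - 3)^2 - 10)/(-t^2 + 3*t + 10)^3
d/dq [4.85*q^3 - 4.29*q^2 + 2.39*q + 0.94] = 14.55*q^2 - 8.58*q + 2.39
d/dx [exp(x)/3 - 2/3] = exp(x)/3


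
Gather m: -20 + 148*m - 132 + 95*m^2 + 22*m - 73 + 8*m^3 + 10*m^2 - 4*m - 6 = 8*m^3 + 105*m^2 + 166*m - 231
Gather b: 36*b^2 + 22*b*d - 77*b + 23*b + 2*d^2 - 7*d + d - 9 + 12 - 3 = 36*b^2 + b*(22*d - 54) + 2*d^2 - 6*d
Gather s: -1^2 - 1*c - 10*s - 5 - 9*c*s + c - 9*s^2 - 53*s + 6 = -9*s^2 + s*(-9*c - 63)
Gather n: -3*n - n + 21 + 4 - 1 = 24 - 4*n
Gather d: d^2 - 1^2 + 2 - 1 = d^2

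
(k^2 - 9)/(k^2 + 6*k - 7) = (k^2 - 9)/(k^2 + 6*k - 7)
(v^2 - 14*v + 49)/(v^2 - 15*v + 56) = (v - 7)/(v - 8)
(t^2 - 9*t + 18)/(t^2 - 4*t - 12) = (t - 3)/(t + 2)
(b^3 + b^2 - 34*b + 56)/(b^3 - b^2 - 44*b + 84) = (b - 4)/(b - 6)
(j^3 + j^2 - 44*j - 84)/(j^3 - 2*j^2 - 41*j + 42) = (j + 2)/(j - 1)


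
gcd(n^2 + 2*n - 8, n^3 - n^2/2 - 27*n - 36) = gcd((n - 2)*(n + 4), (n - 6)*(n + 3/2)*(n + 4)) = n + 4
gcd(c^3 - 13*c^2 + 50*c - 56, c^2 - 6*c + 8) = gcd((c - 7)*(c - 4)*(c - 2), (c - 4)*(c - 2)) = c^2 - 6*c + 8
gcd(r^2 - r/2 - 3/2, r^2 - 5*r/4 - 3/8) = r - 3/2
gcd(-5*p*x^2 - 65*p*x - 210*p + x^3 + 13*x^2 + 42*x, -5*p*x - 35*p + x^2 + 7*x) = -5*p*x - 35*p + x^2 + 7*x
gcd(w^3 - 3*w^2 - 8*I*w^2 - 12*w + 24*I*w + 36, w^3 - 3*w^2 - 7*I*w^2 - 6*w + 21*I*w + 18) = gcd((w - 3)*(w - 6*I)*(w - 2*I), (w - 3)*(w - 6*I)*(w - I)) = w^2 + w*(-3 - 6*I) + 18*I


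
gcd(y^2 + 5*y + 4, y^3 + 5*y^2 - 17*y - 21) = y + 1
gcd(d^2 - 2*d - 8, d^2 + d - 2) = d + 2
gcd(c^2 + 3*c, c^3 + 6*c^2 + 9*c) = c^2 + 3*c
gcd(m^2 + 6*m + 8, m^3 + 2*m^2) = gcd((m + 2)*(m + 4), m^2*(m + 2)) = m + 2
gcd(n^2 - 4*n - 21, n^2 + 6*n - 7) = 1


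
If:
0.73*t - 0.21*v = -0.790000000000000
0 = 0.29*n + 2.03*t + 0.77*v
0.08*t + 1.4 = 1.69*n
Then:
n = 0.80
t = -0.66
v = 1.45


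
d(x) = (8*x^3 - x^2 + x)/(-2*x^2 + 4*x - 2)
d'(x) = (4*x - 4)*(8*x^3 - x^2 + x)/(-2*x^2 + 4*x - 2)^2 + (24*x^2 - 2*x + 1)/(-2*x^2 + 4*x - 2) = (-8*x^3 + 24*x^2 - x + 1)/(2*(x^3 - 3*x^2 + 3*x - 1))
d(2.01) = -30.85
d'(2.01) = 15.04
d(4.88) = -30.25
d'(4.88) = -3.10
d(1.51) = -51.47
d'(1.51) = 100.52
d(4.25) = -28.42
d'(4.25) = -2.68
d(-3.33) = 8.26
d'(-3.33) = -3.49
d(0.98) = -9436.42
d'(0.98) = -971254.00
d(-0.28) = 0.16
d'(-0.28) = -0.80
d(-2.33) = 4.91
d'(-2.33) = -3.18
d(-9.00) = 29.61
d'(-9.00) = -3.89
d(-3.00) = 7.12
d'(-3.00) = -3.41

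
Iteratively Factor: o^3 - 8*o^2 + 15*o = (o - 5)*(o^2 - 3*o) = (o - 5)*(o - 3)*(o)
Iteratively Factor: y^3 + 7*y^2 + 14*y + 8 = (y + 1)*(y^2 + 6*y + 8) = (y + 1)*(y + 2)*(y + 4)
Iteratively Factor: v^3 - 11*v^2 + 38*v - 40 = (v - 2)*(v^2 - 9*v + 20) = (v - 5)*(v - 2)*(v - 4)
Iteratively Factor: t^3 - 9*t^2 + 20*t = (t - 4)*(t^2 - 5*t) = t*(t - 4)*(t - 5)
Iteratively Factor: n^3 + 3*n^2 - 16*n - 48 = (n + 3)*(n^2 - 16) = (n - 4)*(n + 3)*(n + 4)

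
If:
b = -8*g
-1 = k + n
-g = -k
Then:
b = 8*n + 8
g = -n - 1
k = -n - 1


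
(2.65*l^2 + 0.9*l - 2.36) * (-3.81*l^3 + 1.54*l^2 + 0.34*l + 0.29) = -10.0965*l^5 + 0.651999999999999*l^4 + 11.2786*l^3 - 2.5599*l^2 - 0.5414*l - 0.6844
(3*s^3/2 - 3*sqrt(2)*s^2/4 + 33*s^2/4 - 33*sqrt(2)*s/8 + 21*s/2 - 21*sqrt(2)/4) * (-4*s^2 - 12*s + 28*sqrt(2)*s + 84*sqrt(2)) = -6*s^5 - 51*s^4 + 45*sqrt(2)*s^4 - 183*s^3 + 765*sqrt(2)*s^3/2 - 483*s^2 + 2115*sqrt(2)*s^2/2 - 987*s + 945*sqrt(2)*s - 882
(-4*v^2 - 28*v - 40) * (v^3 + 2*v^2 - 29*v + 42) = -4*v^5 - 36*v^4 + 20*v^3 + 564*v^2 - 16*v - 1680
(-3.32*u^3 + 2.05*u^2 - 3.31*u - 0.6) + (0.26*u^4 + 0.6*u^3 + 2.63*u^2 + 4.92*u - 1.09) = 0.26*u^4 - 2.72*u^3 + 4.68*u^2 + 1.61*u - 1.69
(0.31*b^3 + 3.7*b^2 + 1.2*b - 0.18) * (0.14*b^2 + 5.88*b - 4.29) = 0.0434*b^5 + 2.3408*b^4 + 20.5941*b^3 - 8.8422*b^2 - 6.2064*b + 0.7722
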